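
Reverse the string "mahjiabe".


Input: mahjiabe
Reading characters right to left:
  Position 7: 'e'
  Position 6: 'b'
  Position 5: 'a'
  Position 4: 'i'
  Position 3: 'j'
  Position 2: 'h'
  Position 1: 'a'
  Position 0: 'm'
Reversed: ebaijham

ebaijham


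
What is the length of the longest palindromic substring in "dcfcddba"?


Input: "dcfcddba"
Checking substrings for palindromes:
  [0:5] "dcfcd" (len 5) => palindrome
  [1:4] "cfc" (len 3) => palindrome
  [4:6] "dd" (len 2) => palindrome
Longest palindromic substring: "dcfcd" with length 5

5


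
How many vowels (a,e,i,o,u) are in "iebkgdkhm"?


Input: iebkgdkhm
Checking each character:
  'i' at position 0: vowel (running total: 1)
  'e' at position 1: vowel (running total: 2)
  'b' at position 2: consonant
  'k' at position 3: consonant
  'g' at position 4: consonant
  'd' at position 5: consonant
  'k' at position 6: consonant
  'h' at position 7: consonant
  'm' at position 8: consonant
Total vowels: 2

2


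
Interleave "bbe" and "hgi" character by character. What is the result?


Interleaving "bbe" and "hgi":
  Position 0: 'b' from first, 'h' from second => "bh"
  Position 1: 'b' from first, 'g' from second => "bg"
  Position 2: 'e' from first, 'i' from second => "ei"
Result: bhbgei

bhbgei


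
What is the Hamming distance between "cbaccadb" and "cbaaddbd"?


Comparing "cbaccadb" and "cbaaddbd" position by position:
  Position 0: 'c' vs 'c' => same
  Position 1: 'b' vs 'b' => same
  Position 2: 'a' vs 'a' => same
  Position 3: 'c' vs 'a' => differ
  Position 4: 'c' vs 'd' => differ
  Position 5: 'a' vs 'd' => differ
  Position 6: 'd' vs 'b' => differ
  Position 7: 'b' vs 'd' => differ
Total differences (Hamming distance): 5

5


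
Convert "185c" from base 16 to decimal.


Input: "185c" in base 16
Positional expansion:
  Digit '1' (value 1) x 16^3 = 4096
  Digit '8' (value 8) x 16^2 = 2048
  Digit '5' (value 5) x 16^1 = 80
  Digit 'c' (value 12) x 16^0 = 12
Sum = 6236

6236


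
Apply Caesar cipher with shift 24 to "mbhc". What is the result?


Caesar cipher: shift "mbhc" by 24
  'm' (pos 12) + 24 = pos 10 = 'k'
  'b' (pos 1) + 24 = pos 25 = 'z'
  'h' (pos 7) + 24 = pos 5 = 'f'
  'c' (pos 2) + 24 = pos 0 = 'a'
Result: kzfa

kzfa


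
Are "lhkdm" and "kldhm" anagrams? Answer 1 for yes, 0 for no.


Strings: "lhkdm", "kldhm"
Sorted first:  dhklm
Sorted second: dhklm
Sorted forms match => anagrams

1


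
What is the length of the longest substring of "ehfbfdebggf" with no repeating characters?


Input: "ehfbfdebggf"
Sliding window (track last position of each char):
  Position 0 ('e'): window [0,0] length 1 -- new best
  Position 1 ('h'): window [0,1] length 2 -- new best
  Position 2 ('f'): window [0,2] length 3 -- new best
  Position 3 ('b'): window [0,3] length 4 -- new best
  Position 4 ('f'): repeat (last at 2), move window start to 3
  Position 4 ('f'): window [3,4] length 2
  Position 5 ('d'): window [3,5] length 3
  Position 6 ('e'): window [3,6] length 4
  Position 7 ('b'): repeat (last at 3), move window start to 4
  Position 7 ('b'): window [4,7] length 4
  Position 8 ('g'): window [4,8] length 5 -- new best
  Position 9 ('g'): repeat (last at 8), move window start to 9
  Position 9 ('g'): window [9,9] length 1
  Position 10 ('f'): window [9,10] length 2
Longest substring with no repeats: "fdebg" with length 5

5


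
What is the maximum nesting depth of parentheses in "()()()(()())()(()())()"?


Input: "()()()(()())()(()())()"
Tracking depth:
  Position 0 '(': depth becomes 1
  Position 1 ')': depth becomes 0
  Position 2 '(': depth becomes 1
  Position 3 ')': depth becomes 0
  Position 4 '(': depth becomes 1
  Position 5 ')': depth becomes 0
  Position 6 '(': depth becomes 1
  Position 7 '(': depth becomes 2
  Position 8 ')': depth becomes 1
  Position 9 '(': depth becomes 2
  Position 10 ')': depth becomes 1
  Position 11 ')': depth becomes 0
  Position 12 '(': depth becomes 1
  Position 13 ')': depth becomes 0
  Position 14 '(': depth becomes 1
  Position 15 '(': depth becomes 2
  Position 16 ')': depth becomes 1
  Position 17 '(': depth becomes 2
  Position 18 ')': depth becomes 1
  Position 19 ')': depth becomes 0
  Position 20 '(': depth becomes 1
  Position 21 ')': depth becomes 0
Maximum depth reached: 2

2


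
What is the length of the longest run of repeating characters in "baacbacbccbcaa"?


Input: "baacbacbccbcaa"
Scanning for longest run:
  Position 1 ('a'): new char, reset run to 1
  Position 2 ('a'): continues run of 'a', length=2
  Position 3 ('c'): new char, reset run to 1
  Position 4 ('b'): new char, reset run to 1
  Position 5 ('a'): new char, reset run to 1
  Position 6 ('c'): new char, reset run to 1
  Position 7 ('b'): new char, reset run to 1
  Position 8 ('c'): new char, reset run to 1
  Position 9 ('c'): continues run of 'c', length=2
  Position 10 ('b'): new char, reset run to 1
  Position 11 ('c'): new char, reset run to 1
  Position 12 ('a'): new char, reset run to 1
  Position 13 ('a'): continues run of 'a', length=2
Longest run: 'a' with length 2

2


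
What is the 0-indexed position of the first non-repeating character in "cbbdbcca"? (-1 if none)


Input: cbbdbcca
Character frequencies:
  'a': 1
  'b': 3
  'c': 3
  'd': 1
Scanning left to right for freq == 1:
  Position 0 ('c'): freq=3, skip
  Position 1 ('b'): freq=3, skip
  Position 2 ('b'): freq=3, skip
  Position 3 ('d'): unique! => answer = 3

3


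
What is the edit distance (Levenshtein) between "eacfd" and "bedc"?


Computing edit distance: "eacfd" -> "bedc"
DP table:
           b    e    d    c
      0    1    2    3    4
  e   1    1    1    2    3
  a   2    2    2    2    3
  c   3    3    3    3    2
  f   4    4    4    4    3
  d   5    5    5    4    4
Edit distance = dp[5][4] = 4

4


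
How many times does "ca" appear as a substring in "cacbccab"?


Searching for "ca" in "cacbccab"
Scanning each position:
  Position 0: "ca" => MATCH
  Position 1: "ac" => no
  Position 2: "cb" => no
  Position 3: "bc" => no
  Position 4: "cc" => no
  Position 5: "ca" => MATCH
  Position 6: "ab" => no
Total occurrences: 2

2


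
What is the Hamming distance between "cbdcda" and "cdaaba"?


Comparing "cbdcda" and "cdaaba" position by position:
  Position 0: 'c' vs 'c' => same
  Position 1: 'b' vs 'd' => differ
  Position 2: 'd' vs 'a' => differ
  Position 3: 'c' vs 'a' => differ
  Position 4: 'd' vs 'b' => differ
  Position 5: 'a' vs 'a' => same
Total differences (Hamming distance): 4

4


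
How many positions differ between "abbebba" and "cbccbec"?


Comparing "abbebba" and "cbccbec" position by position:
  Position 0: 'a' vs 'c' => DIFFER
  Position 1: 'b' vs 'b' => same
  Position 2: 'b' vs 'c' => DIFFER
  Position 3: 'e' vs 'c' => DIFFER
  Position 4: 'b' vs 'b' => same
  Position 5: 'b' vs 'e' => DIFFER
  Position 6: 'a' vs 'c' => DIFFER
Positions that differ: 5

5


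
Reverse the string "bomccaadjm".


Input: bomccaadjm
Reading characters right to left:
  Position 9: 'm'
  Position 8: 'j'
  Position 7: 'd'
  Position 6: 'a'
  Position 5: 'a'
  Position 4: 'c'
  Position 3: 'c'
  Position 2: 'm'
  Position 1: 'o'
  Position 0: 'b'
Reversed: mjdaaccmob

mjdaaccmob


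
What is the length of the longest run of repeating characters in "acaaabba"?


Input: "acaaabba"
Scanning for longest run:
  Position 1 ('c'): new char, reset run to 1
  Position 2 ('a'): new char, reset run to 1
  Position 3 ('a'): continues run of 'a', length=2
  Position 4 ('a'): continues run of 'a', length=3
  Position 5 ('b'): new char, reset run to 1
  Position 6 ('b'): continues run of 'b', length=2
  Position 7 ('a'): new char, reset run to 1
Longest run: 'a' with length 3

3


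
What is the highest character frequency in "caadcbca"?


Input: caadcbca
Character counts:
  'a': 3
  'b': 1
  'c': 3
  'd': 1
Maximum frequency: 3

3


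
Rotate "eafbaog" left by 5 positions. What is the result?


Input: "eafbaog", rotate left by 5
First 5 characters: "eafba"
Remaining characters: "og"
Concatenate remaining + first: "og" + "eafba" = "ogeafba"

ogeafba


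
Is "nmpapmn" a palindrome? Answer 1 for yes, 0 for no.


Input: nmpapmn
Reversed: nmpapmn
  Compare pos 0 ('n') with pos 6 ('n'): match
  Compare pos 1 ('m') with pos 5 ('m'): match
  Compare pos 2 ('p') with pos 4 ('p'): match
Result: palindrome

1


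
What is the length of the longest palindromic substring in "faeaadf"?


Input: "faeaadf"
Checking substrings for palindromes:
  [1:4] "aea" (len 3) => palindrome
  [3:5] "aa" (len 2) => palindrome
Longest palindromic substring: "aea" with length 3

3


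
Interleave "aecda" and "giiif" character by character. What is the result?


Interleaving "aecda" and "giiif":
  Position 0: 'a' from first, 'g' from second => "ag"
  Position 1: 'e' from first, 'i' from second => "ei"
  Position 2: 'c' from first, 'i' from second => "ci"
  Position 3: 'd' from first, 'i' from second => "di"
  Position 4: 'a' from first, 'f' from second => "af"
Result: ageicidiaf

ageicidiaf


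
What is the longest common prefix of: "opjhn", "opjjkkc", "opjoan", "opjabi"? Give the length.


Words: opjhn, opjjkkc, opjoan, opjabi
  Position 0: all 'o' => match
  Position 1: all 'p' => match
  Position 2: all 'j' => match
  Position 3: ('h', 'j', 'o', 'a') => mismatch, stop
LCP = "opj" (length 3)

3


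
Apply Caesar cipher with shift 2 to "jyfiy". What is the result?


Caesar cipher: shift "jyfiy" by 2
  'j' (pos 9) + 2 = pos 11 = 'l'
  'y' (pos 24) + 2 = pos 0 = 'a'
  'f' (pos 5) + 2 = pos 7 = 'h'
  'i' (pos 8) + 2 = pos 10 = 'k'
  'y' (pos 24) + 2 = pos 0 = 'a'
Result: lahka

lahka


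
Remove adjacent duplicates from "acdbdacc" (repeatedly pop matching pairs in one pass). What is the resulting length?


Input: acdbdacc
Stack-based adjacent duplicate removal:
  Read 'a': push. Stack: a
  Read 'c': push. Stack: ac
  Read 'd': push. Stack: acd
  Read 'b': push. Stack: acdb
  Read 'd': push. Stack: acdbd
  Read 'a': push. Stack: acdbda
  Read 'c': push. Stack: acdbdac
  Read 'c': matches stack top 'c' => pop. Stack: acdbda
Final stack: "acdbda" (length 6)

6


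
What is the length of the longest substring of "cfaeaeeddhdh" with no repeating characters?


Input: "cfaeaeeddhdh"
Sliding window (track last position of each char):
  Position 0 ('c'): window [0,0] length 1 -- new best
  Position 1 ('f'): window [0,1] length 2 -- new best
  Position 2 ('a'): window [0,2] length 3 -- new best
  Position 3 ('e'): window [0,3] length 4 -- new best
  Position 4 ('a'): repeat (last at 2), move window start to 3
  Position 4 ('a'): window [3,4] length 2
  Position 5 ('e'): repeat (last at 3), move window start to 4
  Position 5 ('e'): window [4,5] length 2
  Position 6 ('e'): repeat (last at 5), move window start to 6
  Position 6 ('e'): window [6,6] length 1
  Position 7 ('d'): window [6,7] length 2
  Position 8 ('d'): repeat (last at 7), move window start to 8
  Position 8 ('d'): window [8,8] length 1
  Position 9 ('h'): window [8,9] length 2
  Position 10 ('d'): repeat (last at 8), move window start to 9
  Position 10 ('d'): window [9,10] length 2
  Position 11 ('h'): repeat (last at 9), move window start to 10
  Position 11 ('h'): window [10,11] length 2
Longest substring with no repeats: "cfae" with length 4

4


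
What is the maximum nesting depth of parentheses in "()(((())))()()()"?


Input: "()(((())))()()()"
Tracking depth:
  Position 0 '(': depth becomes 1
  Position 1 ')': depth becomes 0
  Position 2 '(': depth becomes 1
  Position 3 '(': depth becomes 2
  Position 4 '(': depth becomes 3
  Position 5 '(': depth becomes 4
  Position 6 ')': depth becomes 3
  Position 7 ')': depth becomes 2
  Position 8 ')': depth becomes 1
  Position 9 ')': depth becomes 0
  Position 10 '(': depth becomes 1
  Position 11 ')': depth becomes 0
  Position 12 '(': depth becomes 1
  Position 13 ')': depth becomes 0
  Position 14 '(': depth becomes 1
  Position 15 ')': depth becomes 0
Maximum depth reached: 4

4


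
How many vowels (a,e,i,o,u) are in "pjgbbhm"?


Input: pjgbbhm
Checking each character:
  'p' at position 0: consonant
  'j' at position 1: consonant
  'g' at position 2: consonant
  'b' at position 3: consonant
  'b' at position 4: consonant
  'h' at position 5: consonant
  'm' at position 6: consonant
Total vowels: 0

0


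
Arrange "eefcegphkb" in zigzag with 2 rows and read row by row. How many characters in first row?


Zigzag "eefcegphkb" into 2 rows:
Placing characters:
  'e' => row 0
  'e' => row 1
  'f' => row 0
  'c' => row 1
  'e' => row 0
  'g' => row 1
  'p' => row 0
  'h' => row 1
  'k' => row 0
  'b' => row 1
Rows:
  Row 0: "efepk"
  Row 1: "ecghb"
First row length: 5

5


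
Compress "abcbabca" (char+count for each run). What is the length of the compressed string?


Input: abcbabca
Runs:
  'a' x 1 => "a1"
  'b' x 1 => "b1"
  'c' x 1 => "c1"
  'b' x 1 => "b1"
  'a' x 1 => "a1"
  'b' x 1 => "b1"
  'c' x 1 => "c1"
  'a' x 1 => "a1"
Compressed: "a1b1c1b1a1b1c1a1"
Compressed length: 16

16


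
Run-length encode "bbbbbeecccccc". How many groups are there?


Input: bbbbbeecccccc
Scanning for consecutive runs:
  Group 1: 'b' x 5 (positions 0-4)
  Group 2: 'e' x 2 (positions 5-6)
  Group 3: 'c' x 6 (positions 7-12)
Total groups: 3

3


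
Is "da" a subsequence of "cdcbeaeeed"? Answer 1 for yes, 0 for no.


Check if "da" is a subsequence of "cdcbeaeeed"
Greedy scan:
  Position 0 ('c'): no match needed
  Position 1 ('d'): matches sub[0] = 'd'
  Position 2 ('c'): no match needed
  Position 3 ('b'): no match needed
  Position 4 ('e'): no match needed
  Position 5 ('a'): matches sub[1] = 'a'
  Position 6 ('e'): no match needed
  Position 7 ('e'): no match needed
  Position 8 ('e'): no match needed
  Position 9 ('d'): no match needed
All 2 characters matched => is a subsequence

1


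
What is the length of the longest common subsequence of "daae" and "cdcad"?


LCS of "daae" and "cdcad"
DP table:
           c    d    c    a    d
      0    0    0    0    0    0
  d   0    0    1    1    1    1
  a   0    0    1    1    2    2
  a   0    0    1    1    2    2
  e   0    0    1    1    2    2
LCS length = dp[4][5] = 2

2


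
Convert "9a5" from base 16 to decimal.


Input: "9a5" in base 16
Positional expansion:
  Digit '9' (value 9) x 16^2 = 2304
  Digit 'a' (value 10) x 16^1 = 160
  Digit '5' (value 5) x 16^0 = 5
Sum = 2469

2469


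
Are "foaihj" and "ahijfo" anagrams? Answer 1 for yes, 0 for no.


Strings: "foaihj", "ahijfo"
Sorted first:  afhijo
Sorted second: afhijo
Sorted forms match => anagrams

1


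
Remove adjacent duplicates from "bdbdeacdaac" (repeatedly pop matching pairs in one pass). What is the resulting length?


Input: bdbdeacdaac
Stack-based adjacent duplicate removal:
  Read 'b': push. Stack: b
  Read 'd': push. Stack: bd
  Read 'b': push. Stack: bdb
  Read 'd': push. Stack: bdbd
  Read 'e': push. Stack: bdbde
  Read 'a': push. Stack: bdbdea
  Read 'c': push. Stack: bdbdeac
  Read 'd': push. Stack: bdbdeacd
  Read 'a': push. Stack: bdbdeacda
  Read 'a': matches stack top 'a' => pop. Stack: bdbdeacd
  Read 'c': push. Stack: bdbdeacdc
Final stack: "bdbdeacdc" (length 9)

9


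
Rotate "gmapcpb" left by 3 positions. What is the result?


Input: "gmapcpb", rotate left by 3
First 3 characters: "gma"
Remaining characters: "pcpb"
Concatenate remaining + first: "pcpb" + "gma" = "pcpbgma"

pcpbgma


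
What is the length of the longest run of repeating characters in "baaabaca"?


Input: "baaabaca"
Scanning for longest run:
  Position 1 ('a'): new char, reset run to 1
  Position 2 ('a'): continues run of 'a', length=2
  Position 3 ('a'): continues run of 'a', length=3
  Position 4 ('b'): new char, reset run to 1
  Position 5 ('a'): new char, reset run to 1
  Position 6 ('c'): new char, reset run to 1
  Position 7 ('a'): new char, reset run to 1
Longest run: 'a' with length 3

3


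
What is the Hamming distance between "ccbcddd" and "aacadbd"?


Comparing "ccbcddd" and "aacadbd" position by position:
  Position 0: 'c' vs 'a' => differ
  Position 1: 'c' vs 'a' => differ
  Position 2: 'b' vs 'c' => differ
  Position 3: 'c' vs 'a' => differ
  Position 4: 'd' vs 'd' => same
  Position 5: 'd' vs 'b' => differ
  Position 6: 'd' vs 'd' => same
Total differences (Hamming distance): 5

5


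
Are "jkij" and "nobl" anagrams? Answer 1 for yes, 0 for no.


Strings: "jkij", "nobl"
Sorted first:  ijjk
Sorted second: blno
Differ at position 0: 'i' vs 'b' => not anagrams

0


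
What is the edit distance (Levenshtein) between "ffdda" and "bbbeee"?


Computing edit distance: "ffdda" -> "bbbeee"
DP table:
           b    b    b    e    e    e
      0    1    2    3    4    5    6
  f   1    1    2    3    4    5    6
  f   2    2    2    3    4    5    6
  d   3    3    3    3    4    5    6
  d   4    4    4    4    4    5    6
  a   5    5    5    5    5    5    6
Edit distance = dp[5][6] = 6

6


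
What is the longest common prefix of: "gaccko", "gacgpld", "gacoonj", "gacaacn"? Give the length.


Words: gaccko, gacgpld, gacoonj, gacaacn
  Position 0: all 'g' => match
  Position 1: all 'a' => match
  Position 2: all 'c' => match
  Position 3: ('c', 'g', 'o', 'a') => mismatch, stop
LCP = "gac" (length 3)

3


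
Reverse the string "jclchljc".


Input: jclchljc
Reading characters right to left:
  Position 7: 'c'
  Position 6: 'j'
  Position 5: 'l'
  Position 4: 'h'
  Position 3: 'c'
  Position 2: 'l'
  Position 1: 'c'
  Position 0: 'j'
Reversed: cjlhclcj

cjlhclcj


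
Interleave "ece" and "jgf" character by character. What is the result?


Interleaving "ece" and "jgf":
  Position 0: 'e' from first, 'j' from second => "ej"
  Position 1: 'c' from first, 'g' from second => "cg"
  Position 2: 'e' from first, 'f' from second => "ef"
Result: ejcgef

ejcgef


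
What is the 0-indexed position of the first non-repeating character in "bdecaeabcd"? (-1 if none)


Input: bdecaeabcd
Character frequencies:
  'a': 2
  'b': 2
  'c': 2
  'd': 2
  'e': 2
Scanning left to right for freq == 1:
  Position 0 ('b'): freq=2, skip
  Position 1 ('d'): freq=2, skip
  Position 2 ('e'): freq=2, skip
  Position 3 ('c'): freq=2, skip
  Position 4 ('a'): freq=2, skip
  Position 5 ('e'): freq=2, skip
  Position 6 ('a'): freq=2, skip
  Position 7 ('b'): freq=2, skip
  Position 8 ('c'): freq=2, skip
  Position 9 ('d'): freq=2, skip
  No unique character found => answer = -1

-1


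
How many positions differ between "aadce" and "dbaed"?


Comparing "aadce" and "dbaed" position by position:
  Position 0: 'a' vs 'd' => DIFFER
  Position 1: 'a' vs 'b' => DIFFER
  Position 2: 'd' vs 'a' => DIFFER
  Position 3: 'c' vs 'e' => DIFFER
  Position 4: 'e' vs 'd' => DIFFER
Positions that differ: 5

5


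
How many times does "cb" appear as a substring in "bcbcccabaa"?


Searching for "cb" in "bcbcccabaa"
Scanning each position:
  Position 0: "bc" => no
  Position 1: "cb" => MATCH
  Position 2: "bc" => no
  Position 3: "cc" => no
  Position 4: "cc" => no
  Position 5: "ca" => no
  Position 6: "ab" => no
  Position 7: "ba" => no
  Position 8: "aa" => no
Total occurrences: 1

1


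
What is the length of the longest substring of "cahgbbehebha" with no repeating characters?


Input: "cahgbbehebha"
Sliding window (track last position of each char):
  Position 0 ('c'): window [0,0] length 1 -- new best
  Position 1 ('a'): window [0,1] length 2 -- new best
  Position 2 ('h'): window [0,2] length 3 -- new best
  Position 3 ('g'): window [0,3] length 4 -- new best
  Position 4 ('b'): window [0,4] length 5 -- new best
  Position 5 ('b'): repeat (last at 4), move window start to 5
  Position 5 ('b'): window [5,5] length 1
  Position 6 ('e'): window [5,6] length 2
  Position 7 ('h'): window [5,7] length 3
  Position 8 ('e'): repeat (last at 6), move window start to 7
  Position 8 ('e'): window [7,8] length 2
  Position 9 ('b'): window [7,9] length 3
  Position 10 ('h'): repeat (last at 7), move window start to 8
  Position 10 ('h'): window [8,10] length 3
  Position 11 ('a'): window [8,11] length 4
Longest substring with no repeats: "cahgb" with length 5

5


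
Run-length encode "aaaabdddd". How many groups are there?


Input: aaaabdddd
Scanning for consecutive runs:
  Group 1: 'a' x 4 (positions 0-3)
  Group 2: 'b' x 1 (positions 4-4)
  Group 3: 'd' x 4 (positions 5-8)
Total groups: 3

3


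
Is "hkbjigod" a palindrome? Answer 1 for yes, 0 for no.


Input: hkbjigod
Reversed: dogijbkh
  Compare pos 0 ('h') with pos 7 ('d'): MISMATCH
  Compare pos 1 ('k') with pos 6 ('o'): MISMATCH
  Compare pos 2 ('b') with pos 5 ('g'): MISMATCH
  Compare pos 3 ('j') with pos 4 ('i'): MISMATCH
Result: not a palindrome

0


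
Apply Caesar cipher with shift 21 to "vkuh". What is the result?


Caesar cipher: shift "vkuh" by 21
  'v' (pos 21) + 21 = pos 16 = 'q'
  'k' (pos 10) + 21 = pos 5 = 'f'
  'u' (pos 20) + 21 = pos 15 = 'p'
  'h' (pos 7) + 21 = pos 2 = 'c'
Result: qfpc

qfpc


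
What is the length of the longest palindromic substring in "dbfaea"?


Input: "dbfaea"
Checking substrings for palindromes:
  [3:6] "aea" (len 3) => palindrome
Longest palindromic substring: "aea" with length 3

3


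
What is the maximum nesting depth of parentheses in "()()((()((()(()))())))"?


Input: "()()((()((()(()))())))"
Tracking depth:
  Position 0 '(': depth becomes 1
  Position 1 ')': depth becomes 0
  Position 2 '(': depth becomes 1
  Position 3 ')': depth becomes 0
  Position 4 '(': depth becomes 1
  Position 5 '(': depth becomes 2
  Position 6 '(': depth becomes 3
  Position 7 ')': depth becomes 2
  Position 8 '(': depth becomes 3
  Position 9 '(': depth becomes 4
  Position 10 '(': depth becomes 5
  Position 11 ')': depth becomes 4
  Position 12 '(': depth becomes 5
  Position 13 '(': depth becomes 6
  Position 14 ')': depth becomes 5
  Position 15 ')': depth becomes 4
  Position 16 ')': depth becomes 3
  Position 17 '(': depth becomes 4
  Position 18 ')': depth becomes 3
  Position 19 ')': depth becomes 2
  Position 20 ')': depth becomes 1
  Position 21 ')': depth becomes 0
Maximum depth reached: 6

6


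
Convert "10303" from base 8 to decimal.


Input: "10303" in base 8
Positional expansion:
  Digit '1' (value 1) x 8^4 = 4096
  Digit '0' (value 0) x 8^3 = 0
  Digit '3' (value 3) x 8^2 = 192
  Digit '0' (value 0) x 8^1 = 0
  Digit '3' (value 3) x 8^0 = 3
Sum = 4291

4291


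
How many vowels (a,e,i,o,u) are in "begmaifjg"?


Input: begmaifjg
Checking each character:
  'b' at position 0: consonant
  'e' at position 1: vowel (running total: 1)
  'g' at position 2: consonant
  'm' at position 3: consonant
  'a' at position 4: vowel (running total: 2)
  'i' at position 5: vowel (running total: 3)
  'f' at position 6: consonant
  'j' at position 7: consonant
  'g' at position 8: consonant
Total vowels: 3

3


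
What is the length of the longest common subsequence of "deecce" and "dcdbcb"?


LCS of "deecce" and "dcdbcb"
DP table:
           d    c    d    b    c    b
      0    0    0    0    0    0    0
  d   0    1    1    1    1    1    1
  e   0    1    1    1    1    1    1
  e   0    1    1    1    1    1    1
  c   0    1    2    2    2    2    2
  c   0    1    2    2    2    3    3
  e   0    1    2    2    2    3    3
LCS length = dp[6][6] = 3

3


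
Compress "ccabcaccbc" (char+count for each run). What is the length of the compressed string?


Input: ccabcaccbc
Runs:
  'c' x 2 => "c2"
  'a' x 1 => "a1"
  'b' x 1 => "b1"
  'c' x 1 => "c1"
  'a' x 1 => "a1"
  'c' x 2 => "c2"
  'b' x 1 => "b1"
  'c' x 1 => "c1"
Compressed: "c2a1b1c1a1c2b1c1"
Compressed length: 16

16


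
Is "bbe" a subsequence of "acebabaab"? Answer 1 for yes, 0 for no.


Check if "bbe" is a subsequence of "acebabaab"
Greedy scan:
  Position 0 ('a'): no match needed
  Position 1 ('c'): no match needed
  Position 2 ('e'): no match needed
  Position 3 ('b'): matches sub[0] = 'b'
  Position 4 ('a'): no match needed
  Position 5 ('b'): matches sub[1] = 'b'
  Position 6 ('a'): no match needed
  Position 7 ('a'): no match needed
  Position 8 ('b'): no match needed
Only matched 2/3 characters => not a subsequence

0


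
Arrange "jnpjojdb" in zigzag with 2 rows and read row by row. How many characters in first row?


Zigzag "jnpjojdb" into 2 rows:
Placing characters:
  'j' => row 0
  'n' => row 1
  'p' => row 0
  'j' => row 1
  'o' => row 0
  'j' => row 1
  'd' => row 0
  'b' => row 1
Rows:
  Row 0: "jpod"
  Row 1: "njjb"
First row length: 4

4


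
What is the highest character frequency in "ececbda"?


Input: ececbda
Character counts:
  'a': 1
  'b': 1
  'c': 2
  'd': 1
  'e': 2
Maximum frequency: 2

2


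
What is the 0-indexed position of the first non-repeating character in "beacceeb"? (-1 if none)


Input: beacceeb
Character frequencies:
  'a': 1
  'b': 2
  'c': 2
  'e': 3
Scanning left to right for freq == 1:
  Position 0 ('b'): freq=2, skip
  Position 1 ('e'): freq=3, skip
  Position 2 ('a'): unique! => answer = 2

2


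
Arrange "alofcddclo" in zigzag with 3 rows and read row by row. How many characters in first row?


Zigzag "alofcddclo" into 3 rows:
Placing characters:
  'a' => row 0
  'l' => row 1
  'o' => row 2
  'f' => row 1
  'c' => row 0
  'd' => row 1
  'd' => row 2
  'c' => row 1
  'l' => row 0
  'o' => row 1
Rows:
  Row 0: "acl"
  Row 1: "lfdco"
  Row 2: "od"
First row length: 3

3


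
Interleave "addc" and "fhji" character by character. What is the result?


Interleaving "addc" and "fhji":
  Position 0: 'a' from first, 'f' from second => "af"
  Position 1: 'd' from first, 'h' from second => "dh"
  Position 2: 'd' from first, 'j' from second => "dj"
  Position 3: 'c' from first, 'i' from second => "ci"
Result: afdhdjci

afdhdjci


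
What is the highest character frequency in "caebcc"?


Input: caebcc
Character counts:
  'a': 1
  'b': 1
  'c': 3
  'e': 1
Maximum frequency: 3

3


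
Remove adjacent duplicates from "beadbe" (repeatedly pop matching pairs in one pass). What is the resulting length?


Input: beadbe
Stack-based adjacent duplicate removal:
  Read 'b': push. Stack: b
  Read 'e': push. Stack: be
  Read 'a': push. Stack: bea
  Read 'd': push. Stack: bead
  Read 'b': push. Stack: beadb
  Read 'e': push. Stack: beadbe
Final stack: "beadbe" (length 6)

6


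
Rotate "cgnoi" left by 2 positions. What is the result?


Input: "cgnoi", rotate left by 2
First 2 characters: "cg"
Remaining characters: "noi"
Concatenate remaining + first: "noi" + "cg" = "noicg"

noicg


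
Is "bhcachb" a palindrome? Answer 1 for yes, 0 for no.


Input: bhcachb
Reversed: bhcachb
  Compare pos 0 ('b') with pos 6 ('b'): match
  Compare pos 1 ('h') with pos 5 ('h'): match
  Compare pos 2 ('c') with pos 4 ('c'): match
Result: palindrome

1


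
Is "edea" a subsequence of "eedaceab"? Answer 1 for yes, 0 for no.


Check if "edea" is a subsequence of "eedaceab"
Greedy scan:
  Position 0 ('e'): matches sub[0] = 'e'
  Position 1 ('e'): no match needed
  Position 2 ('d'): matches sub[1] = 'd'
  Position 3 ('a'): no match needed
  Position 4 ('c'): no match needed
  Position 5 ('e'): matches sub[2] = 'e'
  Position 6 ('a'): matches sub[3] = 'a'
  Position 7 ('b'): no match needed
All 4 characters matched => is a subsequence

1


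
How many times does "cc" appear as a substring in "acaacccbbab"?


Searching for "cc" in "acaacccbbab"
Scanning each position:
  Position 0: "ac" => no
  Position 1: "ca" => no
  Position 2: "aa" => no
  Position 3: "ac" => no
  Position 4: "cc" => MATCH
  Position 5: "cc" => MATCH
  Position 6: "cb" => no
  Position 7: "bb" => no
  Position 8: "ba" => no
  Position 9: "ab" => no
Total occurrences: 2

2


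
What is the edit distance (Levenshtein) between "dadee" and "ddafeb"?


Computing edit distance: "dadee" -> "ddafeb"
DP table:
           d    d    a    f    e    b
      0    1    2    3    4    5    6
  d   1    0    1    2    3    4    5
  a   2    1    1    1    2    3    4
  d   3    2    1    2    2    3    4
  e   4    3    2    2    3    2    3
  e   5    4    3    3    3    3    3
Edit distance = dp[5][6] = 3

3


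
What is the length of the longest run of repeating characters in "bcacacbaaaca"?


Input: "bcacacbaaaca"
Scanning for longest run:
  Position 1 ('c'): new char, reset run to 1
  Position 2 ('a'): new char, reset run to 1
  Position 3 ('c'): new char, reset run to 1
  Position 4 ('a'): new char, reset run to 1
  Position 5 ('c'): new char, reset run to 1
  Position 6 ('b'): new char, reset run to 1
  Position 7 ('a'): new char, reset run to 1
  Position 8 ('a'): continues run of 'a', length=2
  Position 9 ('a'): continues run of 'a', length=3
  Position 10 ('c'): new char, reset run to 1
  Position 11 ('a'): new char, reset run to 1
Longest run: 'a' with length 3

3


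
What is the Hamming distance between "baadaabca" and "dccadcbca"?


Comparing "baadaabca" and "dccadcbca" position by position:
  Position 0: 'b' vs 'd' => differ
  Position 1: 'a' vs 'c' => differ
  Position 2: 'a' vs 'c' => differ
  Position 3: 'd' vs 'a' => differ
  Position 4: 'a' vs 'd' => differ
  Position 5: 'a' vs 'c' => differ
  Position 6: 'b' vs 'b' => same
  Position 7: 'c' vs 'c' => same
  Position 8: 'a' vs 'a' => same
Total differences (Hamming distance): 6

6


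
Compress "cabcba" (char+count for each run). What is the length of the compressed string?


Input: cabcba
Runs:
  'c' x 1 => "c1"
  'a' x 1 => "a1"
  'b' x 1 => "b1"
  'c' x 1 => "c1"
  'b' x 1 => "b1"
  'a' x 1 => "a1"
Compressed: "c1a1b1c1b1a1"
Compressed length: 12

12


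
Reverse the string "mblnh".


Input: mblnh
Reading characters right to left:
  Position 4: 'h'
  Position 3: 'n'
  Position 2: 'l'
  Position 1: 'b'
  Position 0: 'm'
Reversed: hnlbm

hnlbm


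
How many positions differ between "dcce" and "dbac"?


Comparing "dcce" and "dbac" position by position:
  Position 0: 'd' vs 'd' => same
  Position 1: 'c' vs 'b' => DIFFER
  Position 2: 'c' vs 'a' => DIFFER
  Position 3: 'e' vs 'c' => DIFFER
Positions that differ: 3

3


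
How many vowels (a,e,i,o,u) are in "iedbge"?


Input: iedbge
Checking each character:
  'i' at position 0: vowel (running total: 1)
  'e' at position 1: vowel (running total: 2)
  'd' at position 2: consonant
  'b' at position 3: consonant
  'g' at position 4: consonant
  'e' at position 5: vowel (running total: 3)
Total vowels: 3

3


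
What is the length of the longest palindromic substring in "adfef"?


Input: "adfef"
Checking substrings for palindromes:
  [2:5] "fef" (len 3) => palindrome
Longest palindromic substring: "fef" with length 3

3


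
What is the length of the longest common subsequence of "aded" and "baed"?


LCS of "aded" and "baed"
DP table:
           b    a    e    d
      0    0    0    0    0
  a   0    0    1    1    1
  d   0    0    1    1    2
  e   0    0    1    2    2
  d   0    0    1    2    3
LCS length = dp[4][4] = 3

3


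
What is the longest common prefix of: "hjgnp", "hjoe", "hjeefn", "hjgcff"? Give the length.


Words: hjgnp, hjoe, hjeefn, hjgcff
  Position 0: all 'h' => match
  Position 1: all 'j' => match
  Position 2: ('g', 'o', 'e', 'g') => mismatch, stop
LCP = "hj" (length 2)

2


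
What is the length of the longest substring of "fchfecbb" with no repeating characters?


Input: "fchfecbb"
Sliding window (track last position of each char):
  Position 0 ('f'): window [0,0] length 1 -- new best
  Position 1 ('c'): window [0,1] length 2 -- new best
  Position 2 ('h'): window [0,2] length 3 -- new best
  Position 3 ('f'): repeat (last at 0), move window start to 1
  Position 3 ('f'): window [1,3] length 3
  Position 4 ('e'): window [1,4] length 4 -- new best
  Position 5 ('c'): repeat (last at 1), move window start to 2
  Position 5 ('c'): window [2,5] length 4
  Position 6 ('b'): window [2,6] length 5 -- new best
  Position 7 ('b'): repeat (last at 6), move window start to 7
  Position 7 ('b'): window [7,7] length 1
Longest substring with no repeats: "hfecb" with length 5

5


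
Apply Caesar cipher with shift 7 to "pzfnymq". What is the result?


Caesar cipher: shift "pzfnymq" by 7
  'p' (pos 15) + 7 = pos 22 = 'w'
  'z' (pos 25) + 7 = pos 6 = 'g'
  'f' (pos 5) + 7 = pos 12 = 'm'
  'n' (pos 13) + 7 = pos 20 = 'u'
  'y' (pos 24) + 7 = pos 5 = 'f'
  'm' (pos 12) + 7 = pos 19 = 't'
  'q' (pos 16) + 7 = pos 23 = 'x'
Result: wgmuftx

wgmuftx


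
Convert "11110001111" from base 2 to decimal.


Input: "11110001111" in base 2
Positional expansion:
  Digit '1' (value 1) x 2^10 = 1024
  Digit '1' (value 1) x 2^9 = 512
  Digit '1' (value 1) x 2^8 = 256
  Digit '1' (value 1) x 2^7 = 128
  Digit '0' (value 0) x 2^6 = 0
  Digit '0' (value 0) x 2^5 = 0
  Digit '0' (value 0) x 2^4 = 0
  Digit '1' (value 1) x 2^3 = 8
  Digit '1' (value 1) x 2^2 = 4
  Digit '1' (value 1) x 2^1 = 2
  Digit '1' (value 1) x 2^0 = 1
Sum = 1935

1935


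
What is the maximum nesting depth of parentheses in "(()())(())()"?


Input: "(()())(())()"
Tracking depth:
  Position 0 '(': depth becomes 1
  Position 1 '(': depth becomes 2
  Position 2 ')': depth becomes 1
  Position 3 '(': depth becomes 2
  Position 4 ')': depth becomes 1
  Position 5 ')': depth becomes 0
  Position 6 '(': depth becomes 1
  Position 7 '(': depth becomes 2
  Position 8 ')': depth becomes 1
  Position 9 ')': depth becomes 0
  Position 10 '(': depth becomes 1
  Position 11 ')': depth becomes 0
Maximum depth reached: 2

2


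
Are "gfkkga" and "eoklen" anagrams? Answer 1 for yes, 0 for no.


Strings: "gfkkga", "eoklen"
Sorted first:  afggkk
Sorted second: eeklno
Differ at position 0: 'a' vs 'e' => not anagrams

0


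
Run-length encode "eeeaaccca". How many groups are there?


Input: eeeaaccca
Scanning for consecutive runs:
  Group 1: 'e' x 3 (positions 0-2)
  Group 2: 'a' x 2 (positions 3-4)
  Group 3: 'c' x 3 (positions 5-7)
  Group 4: 'a' x 1 (positions 8-8)
Total groups: 4

4


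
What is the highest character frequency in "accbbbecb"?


Input: accbbbecb
Character counts:
  'a': 1
  'b': 4
  'c': 3
  'e': 1
Maximum frequency: 4

4


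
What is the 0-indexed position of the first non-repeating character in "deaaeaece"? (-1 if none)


Input: deaaeaece
Character frequencies:
  'a': 3
  'c': 1
  'd': 1
  'e': 4
Scanning left to right for freq == 1:
  Position 0 ('d'): unique! => answer = 0

0


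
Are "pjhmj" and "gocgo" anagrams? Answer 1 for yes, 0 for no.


Strings: "pjhmj", "gocgo"
Sorted first:  hjjmp
Sorted second: cggoo
Differ at position 0: 'h' vs 'c' => not anagrams

0


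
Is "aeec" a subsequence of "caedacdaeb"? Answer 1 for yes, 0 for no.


Check if "aeec" is a subsequence of "caedacdaeb"
Greedy scan:
  Position 0 ('c'): no match needed
  Position 1 ('a'): matches sub[0] = 'a'
  Position 2 ('e'): matches sub[1] = 'e'
  Position 3 ('d'): no match needed
  Position 4 ('a'): no match needed
  Position 5 ('c'): no match needed
  Position 6 ('d'): no match needed
  Position 7 ('a'): no match needed
  Position 8 ('e'): matches sub[2] = 'e'
  Position 9 ('b'): no match needed
Only matched 3/4 characters => not a subsequence

0


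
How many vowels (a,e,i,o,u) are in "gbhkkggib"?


Input: gbhkkggib
Checking each character:
  'g' at position 0: consonant
  'b' at position 1: consonant
  'h' at position 2: consonant
  'k' at position 3: consonant
  'k' at position 4: consonant
  'g' at position 5: consonant
  'g' at position 6: consonant
  'i' at position 7: vowel (running total: 1)
  'b' at position 8: consonant
Total vowels: 1

1


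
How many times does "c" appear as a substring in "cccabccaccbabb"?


Searching for "c" in "cccabccaccbabb"
Scanning each position:
  Position 0: "c" => MATCH
  Position 1: "c" => MATCH
  Position 2: "c" => MATCH
  Position 3: "a" => no
  Position 4: "b" => no
  Position 5: "c" => MATCH
  Position 6: "c" => MATCH
  Position 7: "a" => no
  Position 8: "c" => MATCH
  Position 9: "c" => MATCH
  Position 10: "b" => no
  Position 11: "a" => no
  Position 12: "b" => no
  Position 13: "b" => no
Total occurrences: 7

7


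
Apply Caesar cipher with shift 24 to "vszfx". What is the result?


Caesar cipher: shift "vszfx" by 24
  'v' (pos 21) + 24 = pos 19 = 't'
  's' (pos 18) + 24 = pos 16 = 'q'
  'z' (pos 25) + 24 = pos 23 = 'x'
  'f' (pos 5) + 24 = pos 3 = 'd'
  'x' (pos 23) + 24 = pos 21 = 'v'
Result: tqxdv

tqxdv


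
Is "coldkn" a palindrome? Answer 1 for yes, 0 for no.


Input: coldkn
Reversed: nkdloc
  Compare pos 0 ('c') with pos 5 ('n'): MISMATCH
  Compare pos 1 ('o') with pos 4 ('k'): MISMATCH
  Compare pos 2 ('l') with pos 3 ('d'): MISMATCH
Result: not a palindrome

0


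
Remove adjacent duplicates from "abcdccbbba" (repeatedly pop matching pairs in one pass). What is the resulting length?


Input: abcdccbbba
Stack-based adjacent duplicate removal:
  Read 'a': push. Stack: a
  Read 'b': push. Stack: ab
  Read 'c': push. Stack: abc
  Read 'd': push. Stack: abcd
  Read 'c': push. Stack: abcdc
  Read 'c': matches stack top 'c' => pop. Stack: abcd
  Read 'b': push. Stack: abcdb
  Read 'b': matches stack top 'b' => pop. Stack: abcd
  Read 'b': push. Stack: abcdb
  Read 'a': push. Stack: abcdba
Final stack: "abcdba" (length 6)

6


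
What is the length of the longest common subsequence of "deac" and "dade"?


LCS of "deac" and "dade"
DP table:
           d    a    d    e
      0    0    0    0    0
  d   0    1    1    1    1
  e   0    1    1    1    2
  a   0    1    2    2    2
  c   0    1    2    2    2
LCS length = dp[4][4] = 2

2


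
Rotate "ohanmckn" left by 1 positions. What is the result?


Input: "ohanmckn", rotate left by 1
First 1 characters: "o"
Remaining characters: "hanmckn"
Concatenate remaining + first: "hanmckn" + "o" = "hanmckno"

hanmckno


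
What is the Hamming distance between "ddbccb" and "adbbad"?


Comparing "ddbccb" and "adbbad" position by position:
  Position 0: 'd' vs 'a' => differ
  Position 1: 'd' vs 'd' => same
  Position 2: 'b' vs 'b' => same
  Position 3: 'c' vs 'b' => differ
  Position 4: 'c' vs 'a' => differ
  Position 5: 'b' vs 'd' => differ
Total differences (Hamming distance): 4

4


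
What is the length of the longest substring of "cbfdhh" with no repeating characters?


Input: "cbfdhh"
Sliding window (track last position of each char):
  Position 0 ('c'): window [0,0] length 1 -- new best
  Position 1 ('b'): window [0,1] length 2 -- new best
  Position 2 ('f'): window [0,2] length 3 -- new best
  Position 3 ('d'): window [0,3] length 4 -- new best
  Position 4 ('h'): window [0,4] length 5 -- new best
  Position 5 ('h'): repeat (last at 4), move window start to 5
  Position 5 ('h'): window [5,5] length 1
Longest substring with no repeats: "cbfdh" with length 5

5


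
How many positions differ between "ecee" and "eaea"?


Comparing "ecee" and "eaea" position by position:
  Position 0: 'e' vs 'e' => same
  Position 1: 'c' vs 'a' => DIFFER
  Position 2: 'e' vs 'e' => same
  Position 3: 'e' vs 'a' => DIFFER
Positions that differ: 2

2


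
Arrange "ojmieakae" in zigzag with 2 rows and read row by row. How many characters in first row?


Zigzag "ojmieakae" into 2 rows:
Placing characters:
  'o' => row 0
  'j' => row 1
  'm' => row 0
  'i' => row 1
  'e' => row 0
  'a' => row 1
  'k' => row 0
  'a' => row 1
  'e' => row 0
Rows:
  Row 0: "omeke"
  Row 1: "jiaa"
First row length: 5

5


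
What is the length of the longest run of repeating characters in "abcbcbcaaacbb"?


Input: "abcbcbcaaacbb"
Scanning for longest run:
  Position 1 ('b'): new char, reset run to 1
  Position 2 ('c'): new char, reset run to 1
  Position 3 ('b'): new char, reset run to 1
  Position 4 ('c'): new char, reset run to 1
  Position 5 ('b'): new char, reset run to 1
  Position 6 ('c'): new char, reset run to 1
  Position 7 ('a'): new char, reset run to 1
  Position 8 ('a'): continues run of 'a', length=2
  Position 9 ('a'): continues run of 'a', length=3
  Position 10 ('c'): new char, reset run to 1
  Position 11 ('b'): new char, reset run to 1
  Position 12 ('b'): continues run of 'b', length=2
Longest run: 'a' with length 3

3
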